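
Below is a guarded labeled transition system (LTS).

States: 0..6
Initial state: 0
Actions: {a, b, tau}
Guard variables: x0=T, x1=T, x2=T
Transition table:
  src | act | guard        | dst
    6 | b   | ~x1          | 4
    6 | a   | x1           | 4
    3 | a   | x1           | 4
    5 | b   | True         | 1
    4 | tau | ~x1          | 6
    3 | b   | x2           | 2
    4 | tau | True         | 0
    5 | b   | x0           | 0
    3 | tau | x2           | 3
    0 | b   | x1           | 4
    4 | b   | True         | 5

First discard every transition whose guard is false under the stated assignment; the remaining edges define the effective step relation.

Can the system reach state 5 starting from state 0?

Answer: REACHABLE

Working:
After dropping false guards: 9 live edges.
L0 = {0}
L1 = {4}  cumulative {0,4}
L2 = {5}  cumulative {0,4,5}
L3 = {1}  cumulative {0,1,4,5}
Reachable = {0,1,4,5}
trace reaching 5: b·b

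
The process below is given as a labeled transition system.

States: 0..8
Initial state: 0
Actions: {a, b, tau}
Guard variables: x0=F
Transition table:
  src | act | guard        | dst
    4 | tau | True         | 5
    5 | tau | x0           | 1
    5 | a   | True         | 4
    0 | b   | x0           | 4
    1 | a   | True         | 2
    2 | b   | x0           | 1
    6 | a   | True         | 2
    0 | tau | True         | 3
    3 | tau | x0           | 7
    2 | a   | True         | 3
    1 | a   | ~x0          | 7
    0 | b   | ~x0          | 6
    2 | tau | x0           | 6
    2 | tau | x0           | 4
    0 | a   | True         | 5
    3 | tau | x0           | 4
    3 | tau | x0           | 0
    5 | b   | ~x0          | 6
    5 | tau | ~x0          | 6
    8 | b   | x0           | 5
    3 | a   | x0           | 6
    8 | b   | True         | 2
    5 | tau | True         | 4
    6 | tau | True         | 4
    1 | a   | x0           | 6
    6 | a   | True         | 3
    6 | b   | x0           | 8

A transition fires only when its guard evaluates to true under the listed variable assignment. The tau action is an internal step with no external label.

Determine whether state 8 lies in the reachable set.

After dropping false guards: 15 live edges.
L0 = {0}
L1 = {3,5,6}  now seen {0,3,5,6}
L2 = {2,4}  now seen {0,2,3,4,5,6}
Reachable = {0,2,3,4,5,6}

Answer: UNREACHABLE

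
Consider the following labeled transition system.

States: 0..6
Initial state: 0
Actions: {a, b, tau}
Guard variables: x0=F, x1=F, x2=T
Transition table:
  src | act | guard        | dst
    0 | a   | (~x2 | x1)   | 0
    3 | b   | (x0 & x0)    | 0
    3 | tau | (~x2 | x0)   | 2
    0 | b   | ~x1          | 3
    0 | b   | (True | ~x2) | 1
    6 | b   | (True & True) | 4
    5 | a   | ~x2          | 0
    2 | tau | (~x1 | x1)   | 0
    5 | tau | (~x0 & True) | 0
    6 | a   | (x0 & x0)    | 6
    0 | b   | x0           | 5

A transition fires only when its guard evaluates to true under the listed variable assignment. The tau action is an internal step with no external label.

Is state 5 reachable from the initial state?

Answer: UNREACHABLE

Analysis:
After dropping false guards: 5 live edges.
Layer 0: {0}
Layer 1: {1,3}  cumulative {0,1,3}
Reach set: {0,1,3}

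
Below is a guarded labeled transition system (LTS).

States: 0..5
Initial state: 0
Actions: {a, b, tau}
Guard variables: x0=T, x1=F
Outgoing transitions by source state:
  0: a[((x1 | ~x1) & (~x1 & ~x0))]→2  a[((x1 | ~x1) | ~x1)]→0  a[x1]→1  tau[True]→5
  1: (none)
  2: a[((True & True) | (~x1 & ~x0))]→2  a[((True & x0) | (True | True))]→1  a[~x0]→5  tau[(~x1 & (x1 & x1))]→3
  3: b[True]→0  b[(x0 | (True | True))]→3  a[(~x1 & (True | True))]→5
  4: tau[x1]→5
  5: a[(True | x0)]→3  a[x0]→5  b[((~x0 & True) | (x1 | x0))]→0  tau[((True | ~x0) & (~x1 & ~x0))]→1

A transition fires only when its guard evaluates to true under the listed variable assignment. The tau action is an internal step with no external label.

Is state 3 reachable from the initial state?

10 transition(s) survive guard evaluation.
L0 = {0}
L1 = {5}  total {0,5}
L2 = {3}  total {0,3,5}
Reach set: {0,3,5}
Path to 3: tau·a

Answer: REACHABLE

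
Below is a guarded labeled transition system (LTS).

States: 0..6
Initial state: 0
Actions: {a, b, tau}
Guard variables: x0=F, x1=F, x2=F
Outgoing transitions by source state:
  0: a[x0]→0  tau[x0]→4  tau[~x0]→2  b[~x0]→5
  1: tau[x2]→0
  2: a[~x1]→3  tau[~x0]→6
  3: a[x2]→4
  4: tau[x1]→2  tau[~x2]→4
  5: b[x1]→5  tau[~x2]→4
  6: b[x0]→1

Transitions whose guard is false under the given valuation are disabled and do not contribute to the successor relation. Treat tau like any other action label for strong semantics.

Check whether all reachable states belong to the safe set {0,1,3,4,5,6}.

Inv-set: {0,1,3,4,5,6}
Reach set: {0,2,3,4,5,6}
  0: ✓
  2: ✗ unsafe
  3: ✓
  4: ✓
  5: ✓
  6: ✓
reach 2 via tau — violates

Answer: INVARIANT VIOLATED at state 2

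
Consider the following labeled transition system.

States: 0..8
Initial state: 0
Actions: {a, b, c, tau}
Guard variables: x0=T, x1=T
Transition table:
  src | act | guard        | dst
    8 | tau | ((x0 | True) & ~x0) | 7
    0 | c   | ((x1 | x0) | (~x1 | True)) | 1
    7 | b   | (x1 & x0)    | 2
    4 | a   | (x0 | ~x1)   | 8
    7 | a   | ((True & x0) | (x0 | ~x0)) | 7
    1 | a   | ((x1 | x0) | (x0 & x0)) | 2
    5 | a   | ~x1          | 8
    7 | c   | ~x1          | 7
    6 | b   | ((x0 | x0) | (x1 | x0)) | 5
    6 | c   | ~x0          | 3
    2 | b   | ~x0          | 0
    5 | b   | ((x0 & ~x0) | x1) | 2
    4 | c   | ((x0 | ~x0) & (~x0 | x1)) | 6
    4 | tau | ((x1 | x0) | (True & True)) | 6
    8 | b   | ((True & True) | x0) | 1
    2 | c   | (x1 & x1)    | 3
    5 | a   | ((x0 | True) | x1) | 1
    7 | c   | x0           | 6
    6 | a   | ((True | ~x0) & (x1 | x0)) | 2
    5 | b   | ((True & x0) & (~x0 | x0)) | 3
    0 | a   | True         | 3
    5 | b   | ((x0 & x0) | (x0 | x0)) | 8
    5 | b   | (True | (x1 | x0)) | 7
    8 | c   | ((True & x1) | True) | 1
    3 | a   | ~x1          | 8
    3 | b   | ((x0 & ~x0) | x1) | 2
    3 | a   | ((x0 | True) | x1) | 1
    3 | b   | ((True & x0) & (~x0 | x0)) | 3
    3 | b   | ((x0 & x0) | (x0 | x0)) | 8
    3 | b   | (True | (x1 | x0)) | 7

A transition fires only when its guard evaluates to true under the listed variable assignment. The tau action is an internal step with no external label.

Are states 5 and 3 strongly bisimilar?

Refine partition for ~:
  round 0: {{0,1,2,3,4,5,6,7,8}}
  round 1: {{0},{1},{2},{3,5,6},{4},{7},{8}}
  round 2: {{0},{1},{2},{3,5},{4},{6},{7},{8}}
Fixed point at round 3; 8 class(es).
class of 5: {3,5}; class of 3: {3,5}

Answer: BISIMILAR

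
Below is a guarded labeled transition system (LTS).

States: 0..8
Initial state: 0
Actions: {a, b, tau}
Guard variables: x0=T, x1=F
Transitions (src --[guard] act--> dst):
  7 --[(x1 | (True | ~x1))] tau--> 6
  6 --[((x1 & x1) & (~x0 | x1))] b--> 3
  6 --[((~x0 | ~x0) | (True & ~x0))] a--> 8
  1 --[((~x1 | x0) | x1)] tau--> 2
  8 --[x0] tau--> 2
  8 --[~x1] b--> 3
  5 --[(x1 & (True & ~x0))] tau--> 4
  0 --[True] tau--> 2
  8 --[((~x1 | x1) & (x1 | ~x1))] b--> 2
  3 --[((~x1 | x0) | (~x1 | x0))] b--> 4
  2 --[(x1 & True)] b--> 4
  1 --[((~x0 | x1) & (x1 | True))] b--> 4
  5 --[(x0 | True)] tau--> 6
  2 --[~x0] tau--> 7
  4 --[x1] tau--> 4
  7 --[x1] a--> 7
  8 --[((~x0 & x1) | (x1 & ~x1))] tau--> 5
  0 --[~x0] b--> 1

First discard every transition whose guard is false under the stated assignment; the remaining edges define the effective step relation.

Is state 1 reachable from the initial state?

Answer: UNREACHABLE

Working:
After dropping false guards: 8 live edges.
Layer 0: {0}
Layer 1: {2}  now seen {0,2}
Reach set: {0,2}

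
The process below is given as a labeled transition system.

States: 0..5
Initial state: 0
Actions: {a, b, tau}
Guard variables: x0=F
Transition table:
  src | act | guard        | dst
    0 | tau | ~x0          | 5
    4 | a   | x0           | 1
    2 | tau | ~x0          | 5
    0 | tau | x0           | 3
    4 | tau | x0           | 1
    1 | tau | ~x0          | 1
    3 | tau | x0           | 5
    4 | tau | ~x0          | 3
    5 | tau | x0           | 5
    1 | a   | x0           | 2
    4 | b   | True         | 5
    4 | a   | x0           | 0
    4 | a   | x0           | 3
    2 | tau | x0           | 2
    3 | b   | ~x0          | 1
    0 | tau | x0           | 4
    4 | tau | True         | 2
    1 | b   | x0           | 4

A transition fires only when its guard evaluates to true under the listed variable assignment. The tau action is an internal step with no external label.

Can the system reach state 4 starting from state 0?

Answer: UNREACHABLE

Analysis:
Guard filter leaves 7 enabled edge(s).
L0 = {0}
L1 = {5}  total {0,5}
Reachable = {0,5}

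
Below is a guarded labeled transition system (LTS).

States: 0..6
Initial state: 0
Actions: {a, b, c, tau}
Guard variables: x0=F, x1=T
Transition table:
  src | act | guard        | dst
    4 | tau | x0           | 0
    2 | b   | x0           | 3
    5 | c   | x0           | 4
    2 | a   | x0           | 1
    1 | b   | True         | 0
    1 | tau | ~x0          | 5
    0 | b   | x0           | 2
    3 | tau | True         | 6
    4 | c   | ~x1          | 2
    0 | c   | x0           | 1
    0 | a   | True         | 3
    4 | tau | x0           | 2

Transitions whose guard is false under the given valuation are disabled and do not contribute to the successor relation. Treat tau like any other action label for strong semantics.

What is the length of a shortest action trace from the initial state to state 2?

Answer: UNREACHABLE

Analysis:
BFS to 2:
  L0 = {0}
  L1 = {3}
  L2 = {6}
2 never appears.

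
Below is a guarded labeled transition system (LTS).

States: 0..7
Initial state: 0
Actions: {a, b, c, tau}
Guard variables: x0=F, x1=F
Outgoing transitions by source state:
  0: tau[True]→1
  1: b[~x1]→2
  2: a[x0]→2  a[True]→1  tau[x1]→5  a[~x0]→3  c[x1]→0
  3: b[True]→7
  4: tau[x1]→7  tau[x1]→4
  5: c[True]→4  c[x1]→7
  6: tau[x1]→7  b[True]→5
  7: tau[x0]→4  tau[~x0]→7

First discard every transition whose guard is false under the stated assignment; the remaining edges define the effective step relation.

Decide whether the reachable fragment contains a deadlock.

Answer: DEADLOCK-FREE

Trace:
R = {0,1,2,3,7}
  0: tau→1  [1 out]
  1: b→2  [1 out]
  2: a→1  a→3  [2 out]
  3: b→7  [1 out]
  7: tau→7  [1 out]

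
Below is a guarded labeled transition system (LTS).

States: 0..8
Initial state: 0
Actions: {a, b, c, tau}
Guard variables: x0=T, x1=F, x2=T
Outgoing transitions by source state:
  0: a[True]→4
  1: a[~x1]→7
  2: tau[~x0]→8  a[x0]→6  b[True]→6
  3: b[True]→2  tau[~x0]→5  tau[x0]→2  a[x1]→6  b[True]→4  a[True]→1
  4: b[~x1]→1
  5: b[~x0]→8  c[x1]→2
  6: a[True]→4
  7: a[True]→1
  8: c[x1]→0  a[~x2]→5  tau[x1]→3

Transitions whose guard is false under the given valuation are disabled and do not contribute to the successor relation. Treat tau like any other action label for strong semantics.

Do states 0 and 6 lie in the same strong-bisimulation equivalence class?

Compute ~ classes (split until stable):
  round 0: {{0,1,2,3,4,5,6,7,8}}
  round 1: {{0,1,6,7},{2},{3},{4},{5,8}}
  round 2: {{0,6},{1,7},{2},{3},{4},{5,8}}
stable after 3 split(s): 6 block(s)
[0]={0,6}  [6]={0,6}

Answer: BISIMILAR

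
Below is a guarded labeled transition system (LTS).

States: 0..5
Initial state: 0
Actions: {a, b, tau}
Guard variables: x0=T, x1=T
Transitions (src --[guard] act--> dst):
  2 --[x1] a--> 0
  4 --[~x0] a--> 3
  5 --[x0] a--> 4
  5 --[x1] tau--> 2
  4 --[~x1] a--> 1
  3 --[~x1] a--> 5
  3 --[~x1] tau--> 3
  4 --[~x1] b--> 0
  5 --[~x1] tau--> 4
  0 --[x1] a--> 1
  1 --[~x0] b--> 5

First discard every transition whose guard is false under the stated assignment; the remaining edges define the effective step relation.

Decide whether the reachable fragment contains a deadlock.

R = {0,1}
  0: a→1  [1 exit(s)]
  1: ∅  [deadlock]
trace reaching 1: a

Answer: DEADLOCK at state 1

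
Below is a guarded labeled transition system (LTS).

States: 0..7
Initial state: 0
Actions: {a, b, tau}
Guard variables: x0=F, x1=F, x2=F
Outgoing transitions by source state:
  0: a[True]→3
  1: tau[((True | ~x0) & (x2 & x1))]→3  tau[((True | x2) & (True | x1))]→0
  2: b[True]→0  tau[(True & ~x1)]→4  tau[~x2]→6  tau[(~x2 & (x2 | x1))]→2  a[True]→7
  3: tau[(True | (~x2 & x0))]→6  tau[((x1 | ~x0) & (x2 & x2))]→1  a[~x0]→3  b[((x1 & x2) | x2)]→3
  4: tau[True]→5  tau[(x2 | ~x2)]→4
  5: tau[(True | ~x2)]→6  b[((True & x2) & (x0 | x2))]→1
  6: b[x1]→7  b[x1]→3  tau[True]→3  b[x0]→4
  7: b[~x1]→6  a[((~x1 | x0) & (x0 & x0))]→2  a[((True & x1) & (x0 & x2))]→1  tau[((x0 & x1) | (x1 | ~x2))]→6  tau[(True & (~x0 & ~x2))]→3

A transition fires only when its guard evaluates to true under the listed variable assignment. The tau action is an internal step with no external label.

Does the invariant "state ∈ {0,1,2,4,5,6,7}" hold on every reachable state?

Allowed set {0,1,2,4,5,6,7}
Reach set: {0,3,6}
  0: safe
  3: ✗ unsafe
  6: safe
counterexample path to 3: a

Answer: INVARIANT VIOLATED at state 3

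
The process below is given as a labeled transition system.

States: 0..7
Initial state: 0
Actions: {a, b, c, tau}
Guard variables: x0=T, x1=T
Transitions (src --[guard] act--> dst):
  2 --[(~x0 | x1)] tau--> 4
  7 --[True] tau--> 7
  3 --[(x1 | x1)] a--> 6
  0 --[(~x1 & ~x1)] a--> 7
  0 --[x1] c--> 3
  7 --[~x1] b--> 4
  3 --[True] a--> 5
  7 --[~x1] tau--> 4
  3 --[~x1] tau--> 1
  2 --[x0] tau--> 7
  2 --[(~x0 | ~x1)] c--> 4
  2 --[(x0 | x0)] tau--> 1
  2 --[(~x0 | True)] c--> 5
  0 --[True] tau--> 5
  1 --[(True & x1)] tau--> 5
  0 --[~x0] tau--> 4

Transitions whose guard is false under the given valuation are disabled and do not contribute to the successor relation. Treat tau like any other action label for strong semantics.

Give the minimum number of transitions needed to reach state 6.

Answer: 2

Trace:
Breadth-first toward 6:
  depth 0: {0}
  depth 1: {3,5}
  depth 2: {6}
first hit 6 at d=2 via c·a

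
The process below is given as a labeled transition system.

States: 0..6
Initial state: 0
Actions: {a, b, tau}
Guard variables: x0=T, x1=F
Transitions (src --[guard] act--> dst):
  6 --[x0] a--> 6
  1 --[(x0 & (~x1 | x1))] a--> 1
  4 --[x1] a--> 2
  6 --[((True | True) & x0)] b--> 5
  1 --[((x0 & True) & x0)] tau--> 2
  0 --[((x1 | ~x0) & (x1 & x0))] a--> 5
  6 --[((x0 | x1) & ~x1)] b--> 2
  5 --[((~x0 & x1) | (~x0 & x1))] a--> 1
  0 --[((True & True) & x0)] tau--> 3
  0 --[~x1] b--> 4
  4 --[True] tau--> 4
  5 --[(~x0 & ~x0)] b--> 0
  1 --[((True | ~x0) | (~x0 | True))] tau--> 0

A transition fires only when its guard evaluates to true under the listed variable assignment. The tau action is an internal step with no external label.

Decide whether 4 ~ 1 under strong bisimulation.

Answer: NOT BISIMILAR

Working:
Compute ~ classes (split until stable):
  round 0: {{0,1,2,3,4,5,6}}
  round 1: {{0},{1},{2,3,5},{4},{6}}
stable after 2 split(s): 5 block(s)
4∈{4}, 1∈{1}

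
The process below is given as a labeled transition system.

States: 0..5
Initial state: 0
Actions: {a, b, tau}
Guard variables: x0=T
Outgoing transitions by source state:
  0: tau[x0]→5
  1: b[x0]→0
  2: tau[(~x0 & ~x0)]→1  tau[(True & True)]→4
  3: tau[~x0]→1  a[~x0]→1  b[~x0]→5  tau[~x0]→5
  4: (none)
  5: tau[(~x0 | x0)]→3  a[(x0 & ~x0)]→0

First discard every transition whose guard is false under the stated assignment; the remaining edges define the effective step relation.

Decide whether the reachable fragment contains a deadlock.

Reach set: {0,3,5}
  0: tau→5  [deg 1]
  3: ∅  [deadlock]
  5: tau→3  [deg 1]
trace reaching 3: tau·tau

Answer: DEADLOCK at state 3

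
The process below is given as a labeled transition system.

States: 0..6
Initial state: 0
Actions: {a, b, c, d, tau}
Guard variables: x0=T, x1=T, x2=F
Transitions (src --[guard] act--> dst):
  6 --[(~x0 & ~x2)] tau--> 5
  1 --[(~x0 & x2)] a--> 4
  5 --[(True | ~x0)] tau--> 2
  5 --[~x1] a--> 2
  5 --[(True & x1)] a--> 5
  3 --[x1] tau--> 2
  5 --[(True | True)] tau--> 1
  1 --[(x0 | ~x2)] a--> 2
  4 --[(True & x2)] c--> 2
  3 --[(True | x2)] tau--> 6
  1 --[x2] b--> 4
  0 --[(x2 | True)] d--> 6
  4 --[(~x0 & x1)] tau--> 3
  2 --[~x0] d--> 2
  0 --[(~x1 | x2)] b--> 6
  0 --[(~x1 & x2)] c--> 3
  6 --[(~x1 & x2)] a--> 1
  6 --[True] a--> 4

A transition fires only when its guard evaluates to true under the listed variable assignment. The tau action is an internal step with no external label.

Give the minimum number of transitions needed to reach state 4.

Breadth-first toward 4:
  Layer 0: {0}
  Layer 1: {6}
  Layer 2: {4}
depth(4)=2, e.g. d·a

Answer: 2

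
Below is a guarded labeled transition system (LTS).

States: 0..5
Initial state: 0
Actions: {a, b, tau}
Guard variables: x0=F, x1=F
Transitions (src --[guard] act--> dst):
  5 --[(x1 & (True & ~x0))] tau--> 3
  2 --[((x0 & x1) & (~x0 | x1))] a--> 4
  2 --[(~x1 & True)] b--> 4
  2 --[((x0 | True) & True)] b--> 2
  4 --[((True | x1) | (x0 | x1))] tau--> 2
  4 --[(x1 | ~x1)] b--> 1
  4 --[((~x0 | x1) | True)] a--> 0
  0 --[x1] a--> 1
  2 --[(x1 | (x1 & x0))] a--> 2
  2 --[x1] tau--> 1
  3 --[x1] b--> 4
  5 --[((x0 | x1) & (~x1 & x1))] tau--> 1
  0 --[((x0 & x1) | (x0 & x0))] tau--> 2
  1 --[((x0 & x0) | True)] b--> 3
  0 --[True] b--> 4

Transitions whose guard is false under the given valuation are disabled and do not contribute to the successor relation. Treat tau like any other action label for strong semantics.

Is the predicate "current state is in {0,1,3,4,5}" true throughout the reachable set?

Answer: INVARIANT VIOLATED at state 2

Working:
Allowed set {0,1,3,4,5}
R = {0,1,2,3,4}
  0: safe
  1: safe
  2: ✗ unsafe
  3: safe
  4: safe
counterexample path to 2: b·tau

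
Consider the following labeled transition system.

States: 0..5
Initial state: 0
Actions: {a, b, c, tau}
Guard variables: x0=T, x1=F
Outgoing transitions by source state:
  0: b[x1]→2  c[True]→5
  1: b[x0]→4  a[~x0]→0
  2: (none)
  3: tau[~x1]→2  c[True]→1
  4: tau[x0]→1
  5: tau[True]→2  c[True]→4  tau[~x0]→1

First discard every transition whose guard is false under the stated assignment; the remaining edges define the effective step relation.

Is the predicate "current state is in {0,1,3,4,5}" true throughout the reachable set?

Answer: INVARIANT VIOLATED at state 2

Working:
Safe = {0,1,3,4,5}
Reach set: {0,1,2,4,5}
  0: safe
  1: safe
  2: outside
  4: safe
  5: safe
witness against invariant: c·tau → 2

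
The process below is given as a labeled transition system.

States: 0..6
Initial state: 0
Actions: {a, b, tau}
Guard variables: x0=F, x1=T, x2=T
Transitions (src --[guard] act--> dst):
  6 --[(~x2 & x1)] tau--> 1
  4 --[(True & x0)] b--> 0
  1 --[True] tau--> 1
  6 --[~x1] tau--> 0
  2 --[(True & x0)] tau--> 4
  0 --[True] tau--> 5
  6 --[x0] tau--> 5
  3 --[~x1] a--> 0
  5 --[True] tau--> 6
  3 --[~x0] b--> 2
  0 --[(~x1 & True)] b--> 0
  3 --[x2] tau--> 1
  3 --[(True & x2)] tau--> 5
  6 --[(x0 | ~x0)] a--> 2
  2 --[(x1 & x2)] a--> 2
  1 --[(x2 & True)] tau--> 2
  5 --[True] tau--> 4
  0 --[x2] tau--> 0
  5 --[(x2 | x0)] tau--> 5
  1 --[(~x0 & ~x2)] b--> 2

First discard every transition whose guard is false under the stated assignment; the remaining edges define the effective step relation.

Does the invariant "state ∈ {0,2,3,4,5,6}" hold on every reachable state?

Answer: INVARIANT HOLDS

Trace:
Safe = {0,2,3,4,5,6}
Reach set: {0,2,4,5,6}
  0: ok
  2: ok
  4: ok
  5: ok
  6: ok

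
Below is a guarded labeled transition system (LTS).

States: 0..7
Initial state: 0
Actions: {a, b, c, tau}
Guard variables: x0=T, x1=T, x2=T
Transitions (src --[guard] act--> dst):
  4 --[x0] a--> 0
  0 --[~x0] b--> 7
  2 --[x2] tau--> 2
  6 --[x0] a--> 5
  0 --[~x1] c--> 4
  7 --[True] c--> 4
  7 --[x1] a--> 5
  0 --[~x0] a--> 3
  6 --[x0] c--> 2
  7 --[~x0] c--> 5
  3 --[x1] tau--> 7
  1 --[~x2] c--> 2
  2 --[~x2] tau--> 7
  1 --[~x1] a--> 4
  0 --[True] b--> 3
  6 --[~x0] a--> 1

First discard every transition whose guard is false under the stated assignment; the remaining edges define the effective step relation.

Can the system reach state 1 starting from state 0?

8 transition(s) survive guard evaluation.
L0 = {0}
L1 = {3}  cumulative {0,3}
L2 = {7}  cumulative {0,3,7}
L3 = {4,5}  cumulative {0,3,4,5,7}
Reach set: {0,3,4,5,7}

Answer: UNREACHABLE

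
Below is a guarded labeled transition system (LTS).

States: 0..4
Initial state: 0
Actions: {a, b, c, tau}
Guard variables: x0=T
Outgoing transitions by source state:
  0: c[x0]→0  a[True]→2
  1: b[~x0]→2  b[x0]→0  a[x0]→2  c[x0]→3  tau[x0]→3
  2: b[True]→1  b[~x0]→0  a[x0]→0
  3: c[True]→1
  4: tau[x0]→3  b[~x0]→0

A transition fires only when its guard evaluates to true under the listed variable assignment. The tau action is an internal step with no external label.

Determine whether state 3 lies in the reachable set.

10 transition(s) survive guard evaluation.
depth 0: {0}
depth 1: {2}  cumulative {0,2}
depth 2: {1}  cumulative {0,1,2}
depth 3: {3}  cumulative {0,1,2,3}
Reachable = {0,1,2,3}
Path to 3: a·b·c

Answer: REACHABLE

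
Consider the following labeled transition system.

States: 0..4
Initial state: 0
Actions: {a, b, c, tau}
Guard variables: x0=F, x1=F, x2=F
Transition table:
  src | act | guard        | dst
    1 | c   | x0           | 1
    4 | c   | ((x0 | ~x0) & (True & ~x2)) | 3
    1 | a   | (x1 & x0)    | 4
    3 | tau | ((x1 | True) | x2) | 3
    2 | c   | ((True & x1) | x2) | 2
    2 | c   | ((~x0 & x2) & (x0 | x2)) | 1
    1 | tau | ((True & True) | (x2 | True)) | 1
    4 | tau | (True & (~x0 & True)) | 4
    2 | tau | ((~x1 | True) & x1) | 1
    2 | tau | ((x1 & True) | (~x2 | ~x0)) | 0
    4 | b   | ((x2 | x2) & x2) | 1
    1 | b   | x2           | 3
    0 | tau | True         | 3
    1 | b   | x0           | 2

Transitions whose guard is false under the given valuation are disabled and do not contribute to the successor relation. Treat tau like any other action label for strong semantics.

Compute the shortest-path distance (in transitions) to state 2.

BFS to 2:
  L0 = {0}
  L1 = {3}
2 never appears.

Answer: UNREACHABLE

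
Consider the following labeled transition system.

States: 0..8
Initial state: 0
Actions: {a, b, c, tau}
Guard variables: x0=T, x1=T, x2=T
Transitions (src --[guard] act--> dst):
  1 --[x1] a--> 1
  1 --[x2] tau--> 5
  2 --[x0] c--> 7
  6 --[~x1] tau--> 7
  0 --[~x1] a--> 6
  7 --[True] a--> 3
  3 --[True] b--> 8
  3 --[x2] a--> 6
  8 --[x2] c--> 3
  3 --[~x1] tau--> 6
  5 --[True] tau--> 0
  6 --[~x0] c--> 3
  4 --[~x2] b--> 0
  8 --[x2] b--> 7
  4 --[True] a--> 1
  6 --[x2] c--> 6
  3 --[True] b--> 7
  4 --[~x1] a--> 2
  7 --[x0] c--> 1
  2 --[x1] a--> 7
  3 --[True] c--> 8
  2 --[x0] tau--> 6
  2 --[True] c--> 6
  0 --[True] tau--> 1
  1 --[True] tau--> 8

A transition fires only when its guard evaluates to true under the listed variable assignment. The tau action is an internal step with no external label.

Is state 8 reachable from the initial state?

Answer: REACHABLE

Trace:
After dropping false guards: 19 live edges.
Layer 0: {0}
Layer 1: {1}  total {0,1}
Layer 2: {5,8}  total {0,1,5,8}
Layer 3: {3,7}  total {0,1,3,5,7,8}
Layer 4: {6}  total {0,1,3,5,6,7,8}
Reach set: {0,1,3,5,6,7,8}
trace reaching 8: tau·tau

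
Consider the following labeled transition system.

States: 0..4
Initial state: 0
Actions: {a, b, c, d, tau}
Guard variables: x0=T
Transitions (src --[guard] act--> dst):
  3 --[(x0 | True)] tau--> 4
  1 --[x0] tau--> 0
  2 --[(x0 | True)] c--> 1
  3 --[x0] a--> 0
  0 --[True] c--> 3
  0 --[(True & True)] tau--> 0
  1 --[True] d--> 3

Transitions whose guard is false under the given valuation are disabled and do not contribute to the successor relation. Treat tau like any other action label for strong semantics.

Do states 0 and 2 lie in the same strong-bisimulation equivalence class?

Answer: NOT BISIMILAR

Analysis:
Bisimulation quotient by refinement:
  P[0] = {{0,1,2,3,4}}
  P[1] = {{0},{1},{2},{3},{4}}
Fixed point at round 2; 5 class(es).
class of 0: {0}; class of 2: {2}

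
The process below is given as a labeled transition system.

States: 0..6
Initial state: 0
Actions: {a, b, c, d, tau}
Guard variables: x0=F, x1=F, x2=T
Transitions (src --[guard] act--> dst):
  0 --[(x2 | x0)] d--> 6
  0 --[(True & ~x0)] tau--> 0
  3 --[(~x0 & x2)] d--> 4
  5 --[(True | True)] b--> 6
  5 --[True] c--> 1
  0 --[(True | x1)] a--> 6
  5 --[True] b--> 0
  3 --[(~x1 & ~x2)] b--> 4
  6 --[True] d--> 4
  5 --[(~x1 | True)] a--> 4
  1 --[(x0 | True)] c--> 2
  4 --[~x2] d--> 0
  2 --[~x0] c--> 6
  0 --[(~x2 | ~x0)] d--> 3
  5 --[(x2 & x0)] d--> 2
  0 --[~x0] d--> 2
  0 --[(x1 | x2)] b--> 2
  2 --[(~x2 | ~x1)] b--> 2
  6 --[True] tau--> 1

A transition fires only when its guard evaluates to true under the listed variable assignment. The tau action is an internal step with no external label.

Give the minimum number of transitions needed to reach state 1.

Layered search for 1:
  depth 0: {0}
  depth 1: {2,3,6}
  depth 2: {1,4}
1 enters at depth 2; path a·tau

Answer: 2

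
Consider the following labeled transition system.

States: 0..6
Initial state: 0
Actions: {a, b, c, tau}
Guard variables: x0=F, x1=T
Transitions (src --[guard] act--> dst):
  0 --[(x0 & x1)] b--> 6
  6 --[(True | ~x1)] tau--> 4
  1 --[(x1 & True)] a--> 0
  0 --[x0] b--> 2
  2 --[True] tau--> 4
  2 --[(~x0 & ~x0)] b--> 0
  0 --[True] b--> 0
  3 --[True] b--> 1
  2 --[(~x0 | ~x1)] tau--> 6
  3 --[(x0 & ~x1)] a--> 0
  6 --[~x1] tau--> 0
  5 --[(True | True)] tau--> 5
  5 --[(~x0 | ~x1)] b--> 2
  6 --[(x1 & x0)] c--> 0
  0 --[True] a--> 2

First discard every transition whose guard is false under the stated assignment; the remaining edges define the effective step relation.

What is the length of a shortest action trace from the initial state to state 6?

Breadth-first toward 6:
  L0 = {0}
  L1 = {2}
  L2 = {4,6}
depth(6)=2, e.g. a·tau

Answer: 2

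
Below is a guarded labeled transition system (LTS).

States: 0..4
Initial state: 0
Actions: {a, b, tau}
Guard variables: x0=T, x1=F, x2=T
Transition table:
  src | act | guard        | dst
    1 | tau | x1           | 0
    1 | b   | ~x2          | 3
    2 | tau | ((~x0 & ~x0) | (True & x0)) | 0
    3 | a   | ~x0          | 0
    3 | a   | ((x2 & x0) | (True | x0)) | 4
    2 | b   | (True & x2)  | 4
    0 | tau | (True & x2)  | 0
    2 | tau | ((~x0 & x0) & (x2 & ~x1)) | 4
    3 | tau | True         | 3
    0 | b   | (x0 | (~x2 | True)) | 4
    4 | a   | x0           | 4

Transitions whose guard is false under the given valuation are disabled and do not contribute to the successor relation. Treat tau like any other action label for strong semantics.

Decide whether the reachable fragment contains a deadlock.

Reach set: {0,4}
  0: b→4  tau→0  [deg 2]
  4: a→4  [deg 1]

Answer: DEADLOCK-FREE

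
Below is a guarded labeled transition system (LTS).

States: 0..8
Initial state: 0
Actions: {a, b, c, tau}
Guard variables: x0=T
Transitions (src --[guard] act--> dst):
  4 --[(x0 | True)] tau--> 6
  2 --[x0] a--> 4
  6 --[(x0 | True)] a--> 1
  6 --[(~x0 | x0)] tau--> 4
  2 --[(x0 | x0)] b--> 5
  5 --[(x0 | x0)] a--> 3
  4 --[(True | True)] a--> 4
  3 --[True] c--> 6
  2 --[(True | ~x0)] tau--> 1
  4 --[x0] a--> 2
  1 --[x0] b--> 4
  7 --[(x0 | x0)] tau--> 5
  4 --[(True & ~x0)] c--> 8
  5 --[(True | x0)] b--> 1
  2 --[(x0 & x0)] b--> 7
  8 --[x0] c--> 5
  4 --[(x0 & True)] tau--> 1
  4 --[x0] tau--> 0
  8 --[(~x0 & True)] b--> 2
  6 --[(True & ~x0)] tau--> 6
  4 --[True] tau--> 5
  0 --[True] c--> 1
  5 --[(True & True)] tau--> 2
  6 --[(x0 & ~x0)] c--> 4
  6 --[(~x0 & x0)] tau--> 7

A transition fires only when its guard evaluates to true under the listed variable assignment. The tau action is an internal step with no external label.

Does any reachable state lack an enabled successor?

Answer: DEADLOCK-FREE

Working:
R = {0,1,2,3,4,5,6,7}
  0: c→1  [deg 1]
  1: b→4  [deg 1]
  2: a→4  b→5  b→7  tau→1  [deg 4]
  3: c→6  [deg 1]
  4: a→2  a→4  tau→0  tau→1  tau→5  tau→6  [deg 6]
  5: a→3  b→1  tau→2  [deg 3]
  6: a→1  tau→4  [deg 2]
  7: tau→5  [deg 1]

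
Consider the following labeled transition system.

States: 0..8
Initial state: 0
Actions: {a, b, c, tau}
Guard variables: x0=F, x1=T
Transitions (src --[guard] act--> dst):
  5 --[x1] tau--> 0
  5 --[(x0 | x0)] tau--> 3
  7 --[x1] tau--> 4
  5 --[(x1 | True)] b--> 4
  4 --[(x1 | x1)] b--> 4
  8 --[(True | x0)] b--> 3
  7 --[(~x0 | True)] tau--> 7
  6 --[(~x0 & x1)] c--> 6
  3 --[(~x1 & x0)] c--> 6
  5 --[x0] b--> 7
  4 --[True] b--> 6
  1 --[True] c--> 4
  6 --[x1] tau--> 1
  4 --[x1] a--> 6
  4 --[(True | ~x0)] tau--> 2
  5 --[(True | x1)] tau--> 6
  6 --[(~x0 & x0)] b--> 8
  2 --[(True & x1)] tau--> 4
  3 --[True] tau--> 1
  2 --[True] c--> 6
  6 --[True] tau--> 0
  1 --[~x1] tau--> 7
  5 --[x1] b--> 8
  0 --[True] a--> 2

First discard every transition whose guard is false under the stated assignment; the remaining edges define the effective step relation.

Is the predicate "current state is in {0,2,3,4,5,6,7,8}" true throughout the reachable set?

Inv-set: {0,2,3,4,5,6,7,8}
Reach set: {0,1,2,4,6}
  0: safe
  1: outside
  2: safe
  4: safe
  6: safe
reach 1 via a·c·tau — violates

Answer: INVARIANT VIOLATED at state 1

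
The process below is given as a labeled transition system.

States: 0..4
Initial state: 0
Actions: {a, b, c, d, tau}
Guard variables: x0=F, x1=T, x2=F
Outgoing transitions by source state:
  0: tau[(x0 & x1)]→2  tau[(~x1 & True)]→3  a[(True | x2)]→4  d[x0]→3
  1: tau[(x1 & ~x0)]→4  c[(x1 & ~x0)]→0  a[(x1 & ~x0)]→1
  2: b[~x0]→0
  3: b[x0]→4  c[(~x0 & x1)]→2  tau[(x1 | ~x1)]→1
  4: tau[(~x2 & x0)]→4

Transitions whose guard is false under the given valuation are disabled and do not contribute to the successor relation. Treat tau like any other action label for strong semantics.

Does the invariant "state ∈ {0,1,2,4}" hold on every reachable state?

Answer: INVARIANT HOLDS

Analysis:
Allowed set {0,1,2,4}
Reachable = {0,4}
  0: ✓
  4: ✓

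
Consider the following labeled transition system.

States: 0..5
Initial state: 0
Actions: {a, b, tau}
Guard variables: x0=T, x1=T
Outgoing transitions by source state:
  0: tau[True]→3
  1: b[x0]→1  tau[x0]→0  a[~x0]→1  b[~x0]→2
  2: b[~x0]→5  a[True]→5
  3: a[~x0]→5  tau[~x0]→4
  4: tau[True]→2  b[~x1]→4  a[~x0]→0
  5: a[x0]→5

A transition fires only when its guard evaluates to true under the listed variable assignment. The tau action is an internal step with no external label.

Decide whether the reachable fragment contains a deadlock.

Reach set: {0,3}
  0: tau→3  [deg 1]
  3: ∅  [STUCK]
witness 3: tau

Answer: DEADLOCK at state 3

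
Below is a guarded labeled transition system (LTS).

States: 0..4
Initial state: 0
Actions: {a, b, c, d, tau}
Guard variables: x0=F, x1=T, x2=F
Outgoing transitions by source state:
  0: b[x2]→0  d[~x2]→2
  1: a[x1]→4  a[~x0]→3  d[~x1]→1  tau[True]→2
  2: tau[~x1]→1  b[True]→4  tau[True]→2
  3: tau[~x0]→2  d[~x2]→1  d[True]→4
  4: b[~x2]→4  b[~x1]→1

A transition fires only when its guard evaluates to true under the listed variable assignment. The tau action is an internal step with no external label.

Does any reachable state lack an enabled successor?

Reach set: {0,2,4}
  0: d→2  [1 out]
  2: b→4  tau→2  [2 out]
  4: b→4  [1 out]

Answer: DEADLOCK-FREE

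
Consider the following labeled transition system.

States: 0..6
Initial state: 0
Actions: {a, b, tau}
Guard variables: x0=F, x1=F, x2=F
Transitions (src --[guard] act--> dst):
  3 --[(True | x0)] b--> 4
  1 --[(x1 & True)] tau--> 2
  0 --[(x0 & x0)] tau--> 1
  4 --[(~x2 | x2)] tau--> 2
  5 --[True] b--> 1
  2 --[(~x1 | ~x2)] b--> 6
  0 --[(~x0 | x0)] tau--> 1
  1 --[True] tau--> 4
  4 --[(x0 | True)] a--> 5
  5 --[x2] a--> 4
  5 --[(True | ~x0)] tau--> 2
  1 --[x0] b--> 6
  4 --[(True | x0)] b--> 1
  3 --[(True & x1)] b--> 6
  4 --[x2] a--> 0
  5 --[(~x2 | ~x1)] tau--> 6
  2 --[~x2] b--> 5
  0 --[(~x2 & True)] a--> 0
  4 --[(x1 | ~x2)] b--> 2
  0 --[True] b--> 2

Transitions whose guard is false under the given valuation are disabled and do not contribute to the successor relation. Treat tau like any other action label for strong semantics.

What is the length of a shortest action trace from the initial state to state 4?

Answer: 2

Trace:
Layered search for 4:
  Layer 0: {0}
  Layer 1: {1,2}
  Layer 2: {4,5,6}
first hit 4 at d=2 via tau·tau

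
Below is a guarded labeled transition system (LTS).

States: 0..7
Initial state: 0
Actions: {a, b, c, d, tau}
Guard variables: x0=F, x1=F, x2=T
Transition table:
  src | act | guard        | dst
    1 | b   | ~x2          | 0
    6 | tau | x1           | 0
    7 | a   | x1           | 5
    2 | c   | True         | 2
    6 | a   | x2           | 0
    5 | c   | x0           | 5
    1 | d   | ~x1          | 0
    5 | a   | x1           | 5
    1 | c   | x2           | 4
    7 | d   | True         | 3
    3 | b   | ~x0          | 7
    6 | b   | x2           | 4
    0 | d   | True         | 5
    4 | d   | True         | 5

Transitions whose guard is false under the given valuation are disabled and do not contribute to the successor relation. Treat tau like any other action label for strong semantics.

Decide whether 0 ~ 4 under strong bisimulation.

Compute ~ classes (split until stable):
  P[0] = {{0,1,2,3,4,5,6,7}}
  P[1] = {{0,4,7},{1},{2},{3},{5},{6}}
  P[2] = {{0,4},{1},{2},{3},{5},{6},{7}}
stable after 3 split(s): 7 block(s)
[0]={0,4}  [4]={0,4}

Answer: BISIMILAR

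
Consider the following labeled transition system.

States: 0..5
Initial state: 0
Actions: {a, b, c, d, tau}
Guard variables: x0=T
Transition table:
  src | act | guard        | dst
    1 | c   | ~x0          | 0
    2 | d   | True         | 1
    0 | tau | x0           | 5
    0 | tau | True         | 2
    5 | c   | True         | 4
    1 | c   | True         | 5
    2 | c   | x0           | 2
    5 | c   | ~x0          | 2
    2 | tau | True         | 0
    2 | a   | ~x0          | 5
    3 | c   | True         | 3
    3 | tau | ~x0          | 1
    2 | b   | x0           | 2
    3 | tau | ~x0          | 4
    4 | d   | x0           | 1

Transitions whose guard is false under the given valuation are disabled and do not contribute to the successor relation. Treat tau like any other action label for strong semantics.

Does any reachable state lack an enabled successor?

Answer: DEADLOCK-FREE

Analysis:
Reachable = {0,1,2,4,5}
  0: tau→2  tau→5  [2 out]
  1: c→5  [1 out]
  2: b→2  c→2  d→1  tau→0  [4 out]
  4: d→1  [1 out]
  5: c→4  [1 out]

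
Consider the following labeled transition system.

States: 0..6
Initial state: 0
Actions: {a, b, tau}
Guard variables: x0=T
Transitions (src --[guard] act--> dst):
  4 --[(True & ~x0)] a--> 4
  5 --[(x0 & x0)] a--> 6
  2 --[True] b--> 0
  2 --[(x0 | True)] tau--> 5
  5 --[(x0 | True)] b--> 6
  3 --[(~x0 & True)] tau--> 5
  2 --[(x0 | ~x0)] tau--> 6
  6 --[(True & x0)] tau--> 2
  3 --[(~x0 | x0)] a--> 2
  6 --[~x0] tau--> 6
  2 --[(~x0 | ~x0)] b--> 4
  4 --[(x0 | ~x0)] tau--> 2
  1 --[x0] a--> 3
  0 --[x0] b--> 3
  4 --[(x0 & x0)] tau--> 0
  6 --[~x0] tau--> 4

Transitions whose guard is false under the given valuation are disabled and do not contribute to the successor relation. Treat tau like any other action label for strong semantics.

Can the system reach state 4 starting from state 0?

Answer: UNREACHABLE

Working:
After dropping false guards: 11 live edges.
L0 = {0}
L1 = {3}  now seen {0,3}
L2 = {2}  now seen {0,2,3}
L3 = {5,6}  now seen {0,2,3,5,6}
Reach set: {0,2,3,5,6}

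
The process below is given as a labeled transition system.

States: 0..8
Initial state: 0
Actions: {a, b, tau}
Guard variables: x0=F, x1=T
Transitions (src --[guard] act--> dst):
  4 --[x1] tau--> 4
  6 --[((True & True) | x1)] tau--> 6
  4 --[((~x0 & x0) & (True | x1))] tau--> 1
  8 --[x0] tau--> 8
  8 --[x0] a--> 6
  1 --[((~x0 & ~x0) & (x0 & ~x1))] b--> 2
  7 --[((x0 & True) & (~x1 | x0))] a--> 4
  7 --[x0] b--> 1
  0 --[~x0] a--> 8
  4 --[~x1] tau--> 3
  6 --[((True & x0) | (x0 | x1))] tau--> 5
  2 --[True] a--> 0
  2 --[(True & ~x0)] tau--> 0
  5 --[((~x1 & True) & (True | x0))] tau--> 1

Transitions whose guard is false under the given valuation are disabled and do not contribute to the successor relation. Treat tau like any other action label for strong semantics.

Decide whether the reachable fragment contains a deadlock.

Reach set: {0,8}
  0: a→8  [deg 1]
  8: ∅  [deadlock]
trace reaching 8: a

Answer: DEADLOCK at state 8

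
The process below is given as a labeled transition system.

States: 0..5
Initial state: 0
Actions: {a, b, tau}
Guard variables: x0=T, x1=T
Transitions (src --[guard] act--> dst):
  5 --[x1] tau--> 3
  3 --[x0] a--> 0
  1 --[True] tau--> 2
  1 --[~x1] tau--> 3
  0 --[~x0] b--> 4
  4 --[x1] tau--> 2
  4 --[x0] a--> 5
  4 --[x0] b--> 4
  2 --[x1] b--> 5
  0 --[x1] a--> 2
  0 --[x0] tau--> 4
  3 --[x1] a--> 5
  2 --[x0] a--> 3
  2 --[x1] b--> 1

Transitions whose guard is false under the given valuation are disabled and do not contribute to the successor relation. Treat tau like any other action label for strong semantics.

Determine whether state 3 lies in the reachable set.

Answer: REACHABLE

Trace:
Guard filter leaves 12 enabled edge(s).
Layer 0: {0}
Layer 1: {2,4}  cumulative {0,2,4}
Layer 2: {1,3,5}  cumulative {0,1,2,3,4,5}
Reachable = {0,1,2,3,4,5}
Path to 3: a·a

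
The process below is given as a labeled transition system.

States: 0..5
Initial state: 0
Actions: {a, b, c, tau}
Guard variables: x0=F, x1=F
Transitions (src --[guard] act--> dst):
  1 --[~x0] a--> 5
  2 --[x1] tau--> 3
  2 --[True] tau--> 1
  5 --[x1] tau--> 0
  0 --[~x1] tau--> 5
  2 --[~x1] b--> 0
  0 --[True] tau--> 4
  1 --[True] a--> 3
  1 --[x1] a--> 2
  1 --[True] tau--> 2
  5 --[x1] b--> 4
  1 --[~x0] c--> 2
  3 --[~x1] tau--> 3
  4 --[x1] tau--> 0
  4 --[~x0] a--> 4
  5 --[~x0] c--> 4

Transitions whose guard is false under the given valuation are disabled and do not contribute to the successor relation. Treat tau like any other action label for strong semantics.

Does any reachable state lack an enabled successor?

Answer: DEADLOCK-FREE

Working:
Reach set: {0,4,5}
  0: tau→4  tau→5  [deg 2]
  4: a→4  [deg 1]
  5: c→4  [deg 1]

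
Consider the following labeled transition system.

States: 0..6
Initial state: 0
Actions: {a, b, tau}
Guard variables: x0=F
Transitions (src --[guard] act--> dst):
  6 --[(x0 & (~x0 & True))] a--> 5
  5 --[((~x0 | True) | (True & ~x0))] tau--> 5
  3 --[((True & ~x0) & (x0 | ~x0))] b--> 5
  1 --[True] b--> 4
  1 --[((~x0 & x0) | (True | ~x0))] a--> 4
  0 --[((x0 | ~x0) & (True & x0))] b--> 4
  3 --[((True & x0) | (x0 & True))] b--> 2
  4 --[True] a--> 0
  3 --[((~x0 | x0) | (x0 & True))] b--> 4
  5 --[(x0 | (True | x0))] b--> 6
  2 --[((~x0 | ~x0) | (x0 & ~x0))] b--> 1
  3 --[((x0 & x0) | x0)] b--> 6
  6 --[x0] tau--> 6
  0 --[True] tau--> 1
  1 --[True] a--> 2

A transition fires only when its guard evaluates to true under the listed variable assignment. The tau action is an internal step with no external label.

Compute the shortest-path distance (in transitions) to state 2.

BFS to 2:
  depth 0: {0}
  depth 1: {1}
  depth 2: {2,4}
depth(2)=2, e.g. tau·a

Answer: 2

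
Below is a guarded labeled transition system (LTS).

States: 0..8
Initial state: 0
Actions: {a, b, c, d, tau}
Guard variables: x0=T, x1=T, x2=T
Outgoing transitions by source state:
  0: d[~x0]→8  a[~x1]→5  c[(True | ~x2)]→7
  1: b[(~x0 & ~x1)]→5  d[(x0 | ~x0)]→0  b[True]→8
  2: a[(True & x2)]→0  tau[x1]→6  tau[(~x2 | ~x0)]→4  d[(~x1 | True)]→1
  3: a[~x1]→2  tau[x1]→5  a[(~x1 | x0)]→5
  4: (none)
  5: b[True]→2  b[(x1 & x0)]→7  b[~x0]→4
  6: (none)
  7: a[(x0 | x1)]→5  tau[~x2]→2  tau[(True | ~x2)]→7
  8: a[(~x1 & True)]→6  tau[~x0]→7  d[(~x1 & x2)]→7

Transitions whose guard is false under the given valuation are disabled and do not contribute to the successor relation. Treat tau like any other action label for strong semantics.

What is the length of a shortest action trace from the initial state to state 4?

BFS to 4:
  L0 = {0}
  L1 = {7}
  L2 = {5}
  L3 = {2}
  L4 = {1,6}
  L5 = {8}
4 never appears.

Answer: UNREACHABLE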